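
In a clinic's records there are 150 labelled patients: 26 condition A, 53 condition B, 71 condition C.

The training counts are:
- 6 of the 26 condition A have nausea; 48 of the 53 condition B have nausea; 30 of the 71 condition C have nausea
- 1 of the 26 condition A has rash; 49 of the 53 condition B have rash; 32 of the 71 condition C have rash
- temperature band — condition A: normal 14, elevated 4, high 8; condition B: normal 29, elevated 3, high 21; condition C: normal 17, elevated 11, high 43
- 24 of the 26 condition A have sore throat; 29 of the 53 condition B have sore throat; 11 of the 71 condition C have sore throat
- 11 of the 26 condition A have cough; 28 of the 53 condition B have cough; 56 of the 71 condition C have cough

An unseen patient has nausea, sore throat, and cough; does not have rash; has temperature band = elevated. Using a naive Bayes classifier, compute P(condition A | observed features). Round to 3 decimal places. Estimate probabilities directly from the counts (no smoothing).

0.483

condition A: (26/150) × (6/26) × (25/26) × (4/26) × (24/26) × (11/26) ≈ 0.00231084
condition B: (53/150) × (48/53) × (4/53) × (3/53) × (29/53) × (28/53) ≈ 0.00039517
condition C: (71/150) × (30/71) × (39/71) × (11/71) × (11/71) × (56/71) ≈ 0.00207986
P(condition A | x) = 0.00231084 / 0.00478587 ≈ 0.483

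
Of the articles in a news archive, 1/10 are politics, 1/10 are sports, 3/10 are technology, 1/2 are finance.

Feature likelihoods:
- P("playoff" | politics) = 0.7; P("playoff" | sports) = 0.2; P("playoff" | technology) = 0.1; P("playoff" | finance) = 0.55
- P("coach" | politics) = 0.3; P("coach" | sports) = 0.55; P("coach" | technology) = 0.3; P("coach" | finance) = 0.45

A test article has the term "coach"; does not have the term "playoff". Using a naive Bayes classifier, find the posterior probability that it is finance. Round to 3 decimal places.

politics: 0.1 × (1−0.7) × 0.3 = 0.009
sports: 0.1 × (1−0.2) × 0.55 = 0.044
technology: 0.3 × (1−0.1) × 0.3 = 0.081
finance: 0.5 × (1−0.55) × 0.45 = 0.10125
P(finance | x) = 0.10125 / 0.23525 ≈ 0.430

0.430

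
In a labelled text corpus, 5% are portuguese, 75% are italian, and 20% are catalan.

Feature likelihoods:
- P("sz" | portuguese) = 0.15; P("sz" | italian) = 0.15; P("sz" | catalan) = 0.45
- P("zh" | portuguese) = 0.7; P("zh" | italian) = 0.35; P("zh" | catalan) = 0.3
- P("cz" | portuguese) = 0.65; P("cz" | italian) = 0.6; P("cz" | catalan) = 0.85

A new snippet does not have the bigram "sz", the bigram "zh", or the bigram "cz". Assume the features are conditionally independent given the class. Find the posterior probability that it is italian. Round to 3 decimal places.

portuguese: 0.05 × (1−0.15) × (1−0.7) × (1−0.65) = 0.0044625
italian: 0.75 × (1−0.15) × (1−0.35) × (1−0.6) = 0.16575
catalan: 0.2 × (1−0.45) × (1−0.3) × (1−0.85) = 0.01155
P(italian | x) = 0.16575 / 0.1817625 ≈ 0.912

0.912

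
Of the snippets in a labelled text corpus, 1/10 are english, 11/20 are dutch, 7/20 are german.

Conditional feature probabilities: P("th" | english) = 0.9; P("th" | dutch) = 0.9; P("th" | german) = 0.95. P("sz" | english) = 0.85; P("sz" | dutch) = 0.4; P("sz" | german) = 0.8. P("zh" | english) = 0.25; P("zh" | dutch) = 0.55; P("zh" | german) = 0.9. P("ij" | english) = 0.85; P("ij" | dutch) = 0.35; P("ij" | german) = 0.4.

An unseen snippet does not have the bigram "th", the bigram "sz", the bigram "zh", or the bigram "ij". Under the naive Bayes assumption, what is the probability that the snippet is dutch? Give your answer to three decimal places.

english: 0.1 × (1−0.9) × (1−0.85) × (1−0.25) × (1−0.85) = 0.00016875
dutch: 0.55 × (1−0.9) × (1−0.4) × (1−0.55) × (1−0.35) = 0.0096525
german: 0.35 × (1−0.95) × (1−0.8) × (1−0.9) × (1−0.4) = 0.00021
P(dutch | x) = 0.0096525 / 0.01003125 ≈ 0.962

0.962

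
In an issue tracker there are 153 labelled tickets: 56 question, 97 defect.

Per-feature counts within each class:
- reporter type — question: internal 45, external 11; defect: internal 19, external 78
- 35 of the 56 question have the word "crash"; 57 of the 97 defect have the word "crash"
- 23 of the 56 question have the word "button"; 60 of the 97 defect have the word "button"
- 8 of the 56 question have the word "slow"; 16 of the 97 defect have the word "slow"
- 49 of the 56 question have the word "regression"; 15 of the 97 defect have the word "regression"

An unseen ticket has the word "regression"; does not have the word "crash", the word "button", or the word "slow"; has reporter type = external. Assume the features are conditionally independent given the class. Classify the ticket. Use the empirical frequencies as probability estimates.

question: (56/153) × (11/56) × (21/56) × (33/56) × (48/56) × (49/56) ≈ 0.0119157
defect: (97/153) × (78/97) × (40/97) × (37/97) × (81/97) × (15/97) ≈ 0.0103551
Highest score → question.

question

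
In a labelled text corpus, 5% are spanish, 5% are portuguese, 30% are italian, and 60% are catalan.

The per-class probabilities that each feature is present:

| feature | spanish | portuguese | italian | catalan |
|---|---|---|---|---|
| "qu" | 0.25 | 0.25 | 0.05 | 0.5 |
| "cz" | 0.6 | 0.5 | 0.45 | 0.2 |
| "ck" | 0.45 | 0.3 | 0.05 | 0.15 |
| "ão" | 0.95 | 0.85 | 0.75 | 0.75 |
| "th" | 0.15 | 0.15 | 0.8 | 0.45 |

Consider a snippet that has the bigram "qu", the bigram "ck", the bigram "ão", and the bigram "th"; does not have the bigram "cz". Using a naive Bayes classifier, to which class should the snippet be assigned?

spanish: 0.05 × 0.25 × (1−0.6) × 0.45 × 0.95 × 0.15 = 0.000320625
portuguese: 0.05 × 0.25 × (1−0.5) × 0.3 × 0.85 × 0.15 = 0.0002390625
italian: 0.3 × 0.05 × (1−0.45) × 0.05 × 0.75 × 0.8 = 0.0002475
catalan: 0.6 × 0.5 × (1−0.2) × 0.15 × 0.75 × 0.45 = 0.01215
Highest score → catalan.

catalan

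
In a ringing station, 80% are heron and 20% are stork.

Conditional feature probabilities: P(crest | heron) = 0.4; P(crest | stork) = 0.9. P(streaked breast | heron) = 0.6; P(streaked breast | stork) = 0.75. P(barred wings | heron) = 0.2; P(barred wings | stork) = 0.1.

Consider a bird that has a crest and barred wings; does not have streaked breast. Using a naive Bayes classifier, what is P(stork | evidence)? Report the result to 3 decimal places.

heron: 0.8 × 0.4 × (1−0.6) × 0.2 = 0.0256
stork: 0.2 × 0.9 × (1−0.75) × 0.1 = 0.0045
P(stork | x) = 0.0045 / 0.0301 ≈ 0.150

0.150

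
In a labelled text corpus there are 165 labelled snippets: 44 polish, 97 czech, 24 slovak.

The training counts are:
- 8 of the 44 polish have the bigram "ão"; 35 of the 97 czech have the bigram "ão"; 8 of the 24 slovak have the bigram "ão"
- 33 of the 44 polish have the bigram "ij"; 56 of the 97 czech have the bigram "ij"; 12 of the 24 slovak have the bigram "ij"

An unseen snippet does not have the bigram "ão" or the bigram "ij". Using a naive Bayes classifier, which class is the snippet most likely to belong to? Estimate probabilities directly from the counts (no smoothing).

czech

polish: (44/165) × (36/44) × (11/44) ≈ 0.0545455
czech: (97/165) × (62/97) × (41/97) ≈ 0.158825
slovak: (24/165) × (16/24) × (12/24) ≈ 0.0484848
Highest score → czech.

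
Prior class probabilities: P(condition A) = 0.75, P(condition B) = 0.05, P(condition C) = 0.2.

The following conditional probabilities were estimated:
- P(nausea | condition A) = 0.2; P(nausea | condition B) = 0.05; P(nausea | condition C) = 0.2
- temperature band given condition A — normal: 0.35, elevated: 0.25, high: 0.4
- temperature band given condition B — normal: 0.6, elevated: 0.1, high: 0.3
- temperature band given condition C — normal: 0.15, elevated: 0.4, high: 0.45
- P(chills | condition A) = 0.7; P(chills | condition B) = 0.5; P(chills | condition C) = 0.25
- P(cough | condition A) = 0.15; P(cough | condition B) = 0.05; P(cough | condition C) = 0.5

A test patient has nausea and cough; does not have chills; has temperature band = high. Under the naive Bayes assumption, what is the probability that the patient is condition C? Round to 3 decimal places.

condition A: 0.75 × 0.2 × 0.4 × (1−0.7) × 0.15 = 0.0027
condition B: 0.05 × 0.05 × 0.3 × (1−0.5) × 0.05 = 0.00001875
condition C: 0.2 × 0.2 × 0.45 × (1−0.25) × 0.5 = 0.00675
P(condition C | x) = 0.00675 / 0.00946875 ≈ 0.713

0.713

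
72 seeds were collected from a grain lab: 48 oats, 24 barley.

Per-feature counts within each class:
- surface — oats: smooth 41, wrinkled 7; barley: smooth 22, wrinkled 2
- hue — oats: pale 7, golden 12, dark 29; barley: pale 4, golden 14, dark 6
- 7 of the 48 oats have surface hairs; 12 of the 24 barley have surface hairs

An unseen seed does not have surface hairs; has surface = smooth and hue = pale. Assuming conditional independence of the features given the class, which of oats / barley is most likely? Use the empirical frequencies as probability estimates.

oats: (48/72) × (41/48) × (7/48) × (41/48) ≈ 0.0709334
barley: (24/72) × (22/24) × (4/24) × (12/24) ≈ 0.025463
Highest score → oats.

oats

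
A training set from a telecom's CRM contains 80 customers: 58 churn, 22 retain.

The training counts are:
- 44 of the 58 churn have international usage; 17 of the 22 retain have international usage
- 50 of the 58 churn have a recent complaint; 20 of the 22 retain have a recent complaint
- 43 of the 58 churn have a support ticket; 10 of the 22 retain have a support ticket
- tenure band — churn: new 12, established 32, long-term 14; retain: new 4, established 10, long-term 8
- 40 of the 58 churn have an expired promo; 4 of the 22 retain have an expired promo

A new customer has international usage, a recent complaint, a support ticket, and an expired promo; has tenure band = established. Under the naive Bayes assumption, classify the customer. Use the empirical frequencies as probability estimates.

churn: (58/80) × (44/58) × (50/58) × (43/58) × (32/58) × (40/58) ≈ 0.133752
retain: (22/80) × (17/22) × (20/22) × (10/22) × (10/22) × (4/22) ≈ 0.00725702
Highest score → churn.

churn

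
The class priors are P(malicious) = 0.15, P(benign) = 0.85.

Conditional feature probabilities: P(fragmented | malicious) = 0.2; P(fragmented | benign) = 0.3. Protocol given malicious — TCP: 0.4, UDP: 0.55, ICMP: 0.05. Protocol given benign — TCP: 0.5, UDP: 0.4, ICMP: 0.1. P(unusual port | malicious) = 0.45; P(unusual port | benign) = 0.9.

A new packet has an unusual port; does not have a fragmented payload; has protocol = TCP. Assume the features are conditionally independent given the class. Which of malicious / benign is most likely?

benign

malicious: 0.15 × (1−0.2) × 0.4 × 0.45 = 0.0216
benign: 0.85 × (1−0.3) × 0.5 × 0.9 = 0.26775
Highest score → benign.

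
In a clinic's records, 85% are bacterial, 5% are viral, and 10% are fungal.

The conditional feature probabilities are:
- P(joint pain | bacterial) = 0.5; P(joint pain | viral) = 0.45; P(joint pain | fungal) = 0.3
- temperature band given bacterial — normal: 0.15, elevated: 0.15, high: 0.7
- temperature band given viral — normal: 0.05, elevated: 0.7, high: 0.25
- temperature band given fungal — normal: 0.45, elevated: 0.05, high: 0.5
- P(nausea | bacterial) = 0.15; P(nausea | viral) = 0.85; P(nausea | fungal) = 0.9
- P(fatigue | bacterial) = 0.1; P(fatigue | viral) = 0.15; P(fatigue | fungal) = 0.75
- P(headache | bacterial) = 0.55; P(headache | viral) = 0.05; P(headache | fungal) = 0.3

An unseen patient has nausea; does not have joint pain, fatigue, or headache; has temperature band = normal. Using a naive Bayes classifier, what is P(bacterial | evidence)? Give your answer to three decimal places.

0.396

bacterial: 0.85 × (1−0.5) × 0.15 × 0.15 × (1−0.1) × (1−0.55) = 0.0038728125
viral: 0.05 × (1−0.45) × 0.05 × 0.85 × (1−0.15) × (1−0.05) = 0.000943765625
fungal: 0.1 × (1−0.3) × 0.45 × 0.9 × (1−0.75) × (1−0.3) = 0.00496125
P(bacterial | x) = 0.0038728125 / 0.009777828125 ≈ 0.396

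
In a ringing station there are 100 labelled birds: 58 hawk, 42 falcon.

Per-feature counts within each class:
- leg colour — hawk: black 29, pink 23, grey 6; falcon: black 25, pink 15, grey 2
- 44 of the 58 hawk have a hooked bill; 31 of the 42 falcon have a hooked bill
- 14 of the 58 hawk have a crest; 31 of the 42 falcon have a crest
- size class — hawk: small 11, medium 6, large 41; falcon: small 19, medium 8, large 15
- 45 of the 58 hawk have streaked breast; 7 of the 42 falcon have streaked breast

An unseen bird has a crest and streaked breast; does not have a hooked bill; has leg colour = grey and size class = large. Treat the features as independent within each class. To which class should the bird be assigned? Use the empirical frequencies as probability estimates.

hawk

hawk: (58/100) × (6/58) × (14/58) × (14/58) × (41/58) × (45/58) ≈ 0.00191731
falcon: (42/100) × (2/42) × (11/42) × (31/42) × (15/42) × (7/42) ≈ 0.000230132
Highest score → hawk.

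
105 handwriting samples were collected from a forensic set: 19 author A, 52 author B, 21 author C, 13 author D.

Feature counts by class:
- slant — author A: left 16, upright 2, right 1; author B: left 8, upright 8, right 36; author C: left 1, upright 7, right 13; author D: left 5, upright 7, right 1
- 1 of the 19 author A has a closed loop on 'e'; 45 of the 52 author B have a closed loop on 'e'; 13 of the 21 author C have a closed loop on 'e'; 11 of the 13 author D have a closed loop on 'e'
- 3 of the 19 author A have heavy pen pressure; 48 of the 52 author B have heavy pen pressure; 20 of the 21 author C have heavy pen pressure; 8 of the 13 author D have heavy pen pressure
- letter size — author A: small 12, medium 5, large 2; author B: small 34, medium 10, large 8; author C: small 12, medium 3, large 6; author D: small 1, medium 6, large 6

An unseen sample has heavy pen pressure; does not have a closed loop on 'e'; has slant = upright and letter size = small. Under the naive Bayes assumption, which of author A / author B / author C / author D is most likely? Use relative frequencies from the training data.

author C

author A: (19/105) × (2/19) × (18/19) × (3/19) × (12/19) ≈ 0.00179951
author B: (52/105) × (8/52) × (7/52) × (48/52) × (34/52) ≈ 0.00619026
author C: (21/105) × (7/21) × (8/21) × (20/21) × (12/21) ≈ 0.0138214
author D: (13/105) × (7/13) × (2/13) × (8/13) × (1/13) ≈ 0.000485511
Highest score → author C.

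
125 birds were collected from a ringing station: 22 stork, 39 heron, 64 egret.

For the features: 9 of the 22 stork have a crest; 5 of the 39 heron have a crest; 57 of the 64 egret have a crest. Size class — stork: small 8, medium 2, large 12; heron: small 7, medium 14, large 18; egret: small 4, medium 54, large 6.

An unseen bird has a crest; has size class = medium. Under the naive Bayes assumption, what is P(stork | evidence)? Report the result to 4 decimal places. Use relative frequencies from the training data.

0.0161

stork: (22/125) × (9/22) × (2/22) ≈ 0.00654545
heron: (39/125) × (5/39) × (14/39) ≈ 0.014359
egret: (64/125) × (57/64) × (54/64) = 0.38475
P(stork | x) = 0.00654545 / 0.40565445 ≈ 0.0161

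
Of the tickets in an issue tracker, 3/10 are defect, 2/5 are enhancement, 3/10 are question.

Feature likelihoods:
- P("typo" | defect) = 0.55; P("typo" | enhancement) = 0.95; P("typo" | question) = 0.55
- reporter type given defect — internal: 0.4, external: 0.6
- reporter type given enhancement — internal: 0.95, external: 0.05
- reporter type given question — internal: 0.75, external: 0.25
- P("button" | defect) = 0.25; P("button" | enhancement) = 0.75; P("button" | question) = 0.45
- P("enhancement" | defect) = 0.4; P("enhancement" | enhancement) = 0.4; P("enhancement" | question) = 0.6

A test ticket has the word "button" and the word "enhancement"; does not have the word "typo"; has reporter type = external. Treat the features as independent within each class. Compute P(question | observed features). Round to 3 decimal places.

0.520

defect: 0.3 × (1−0.55) × 0.6 × 0.25 × 0.4 = 0.0081
enhancement: 0.4 × (1−0.95) × 0.05 × 0.75 × 0.4 = 0.0003
question: 0.3 × (1−0.55) × 0.25 × 0.45 × 0.6 = 0.0091125
P(question | x) = 0.0091125 / 0.0175125 ≈ 0.520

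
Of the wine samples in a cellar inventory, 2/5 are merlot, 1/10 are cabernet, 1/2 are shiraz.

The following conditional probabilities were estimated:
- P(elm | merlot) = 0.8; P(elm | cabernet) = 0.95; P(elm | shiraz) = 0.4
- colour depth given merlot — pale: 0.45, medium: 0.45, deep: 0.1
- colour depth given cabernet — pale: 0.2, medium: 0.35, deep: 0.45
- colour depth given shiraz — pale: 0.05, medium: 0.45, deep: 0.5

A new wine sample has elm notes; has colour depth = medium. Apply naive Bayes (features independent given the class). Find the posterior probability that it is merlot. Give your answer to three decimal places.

0.539

merlot: 0.4 × 0.8 × 0.45 = 0.144
cabernet: 0.1 × 0.95 × 0.35 = 0.03325
shiraz: 0.5 × 0.4 × 0.45 = 0.09
P(merlot | x) = 0.144 / 0.26725 ≈ 0.539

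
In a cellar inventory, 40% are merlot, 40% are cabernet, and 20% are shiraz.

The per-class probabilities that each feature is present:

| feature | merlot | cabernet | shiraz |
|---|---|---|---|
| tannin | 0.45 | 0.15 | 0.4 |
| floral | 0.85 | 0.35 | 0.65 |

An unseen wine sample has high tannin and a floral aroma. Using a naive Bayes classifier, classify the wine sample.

merlot

merlot: 0.4 × 0.45 × 0.85 = 0.153
cabernet: 0.4 × 0.15 × 0.35 = 0.021
shiraz: 0.2 × 0.4 × 0.65 = 0.052
Highest score → merlot.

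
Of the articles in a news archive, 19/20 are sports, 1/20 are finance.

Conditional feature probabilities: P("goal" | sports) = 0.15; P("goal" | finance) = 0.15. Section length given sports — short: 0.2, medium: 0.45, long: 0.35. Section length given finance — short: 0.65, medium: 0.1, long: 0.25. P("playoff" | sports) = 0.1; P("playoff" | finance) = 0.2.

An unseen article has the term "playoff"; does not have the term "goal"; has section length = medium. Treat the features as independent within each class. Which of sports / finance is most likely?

sports

sports: 0.95 × (1−0.15) × 0.45 × 0.1 = 0.0363375
finance: 0.05 × (1−0.15) × 0.1 × 0.2 = 0.00085
Highest score → sports.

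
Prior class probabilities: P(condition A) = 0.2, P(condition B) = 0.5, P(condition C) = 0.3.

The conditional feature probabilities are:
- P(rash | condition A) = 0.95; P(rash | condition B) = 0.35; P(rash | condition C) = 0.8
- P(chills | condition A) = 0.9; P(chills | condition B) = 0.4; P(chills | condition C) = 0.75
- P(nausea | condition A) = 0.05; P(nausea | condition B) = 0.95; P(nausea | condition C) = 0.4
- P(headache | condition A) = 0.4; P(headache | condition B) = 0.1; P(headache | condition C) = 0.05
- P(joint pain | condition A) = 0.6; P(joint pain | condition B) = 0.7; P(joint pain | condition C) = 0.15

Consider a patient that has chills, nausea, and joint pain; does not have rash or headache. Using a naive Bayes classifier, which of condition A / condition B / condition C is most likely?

condition A: 0.2 × (1−0.95) × 0.9 × 0.05 × (1−0.4) × 0.6 = 0.000162
condition B: 0.5 × (1−0.35) × 0.4 × 0.95 × (1−0.1) × 0.7 = 0.077805
condition C: 0.3 × (1−0.8) × 0.75 × 0.4 × (1−0.05) × 0.15 = 0.002565
Highest score → condition B.

condition B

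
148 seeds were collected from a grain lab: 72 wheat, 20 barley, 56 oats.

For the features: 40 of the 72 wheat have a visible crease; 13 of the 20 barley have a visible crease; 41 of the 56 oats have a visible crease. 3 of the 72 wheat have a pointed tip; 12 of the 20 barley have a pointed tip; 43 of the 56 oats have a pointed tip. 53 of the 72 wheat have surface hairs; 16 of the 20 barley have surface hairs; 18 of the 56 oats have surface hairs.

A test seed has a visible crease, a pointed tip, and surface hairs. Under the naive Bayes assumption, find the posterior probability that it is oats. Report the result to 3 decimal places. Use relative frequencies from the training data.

wheat: (72/148) × (40/72) × (3/72) × (53/72) ≈ 0.00828954
barley: (20/148) × (13/20) × (12/20) × (16/20) ≈ 0.0421622
oats: (56/148) × (41/56) × (43/56) × (18/56) ≈ 0.0683734
P(oats | x) = 0.0683734 / 0.11882514 ≈ 0.575

0.575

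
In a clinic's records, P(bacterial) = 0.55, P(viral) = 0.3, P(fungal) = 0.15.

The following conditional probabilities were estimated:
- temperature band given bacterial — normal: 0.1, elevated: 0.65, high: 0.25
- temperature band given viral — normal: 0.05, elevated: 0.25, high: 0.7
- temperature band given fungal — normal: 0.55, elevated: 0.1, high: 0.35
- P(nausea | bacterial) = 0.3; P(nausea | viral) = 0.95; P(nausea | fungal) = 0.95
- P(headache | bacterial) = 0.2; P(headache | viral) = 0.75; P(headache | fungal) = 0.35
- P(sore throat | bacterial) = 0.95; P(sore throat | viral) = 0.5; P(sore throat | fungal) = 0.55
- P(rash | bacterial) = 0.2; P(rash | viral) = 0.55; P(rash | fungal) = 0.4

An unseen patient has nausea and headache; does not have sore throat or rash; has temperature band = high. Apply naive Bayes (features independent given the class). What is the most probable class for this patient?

viral

bacterial: 0.55 × 0.25 × 0.3 × 0.2 × (1−0.95) × (1−0.2) = 0.00033
viral: 0.3 × 0.7 × 0.95 × 0.75 × (1−0.5) × (1−0.55) = 0.033665625
fungal: 0.15 × 0.35 × 0.95 × 0.35 × (1−0.55) × (1−0.4) = 0.0047131875
Highest score → viral.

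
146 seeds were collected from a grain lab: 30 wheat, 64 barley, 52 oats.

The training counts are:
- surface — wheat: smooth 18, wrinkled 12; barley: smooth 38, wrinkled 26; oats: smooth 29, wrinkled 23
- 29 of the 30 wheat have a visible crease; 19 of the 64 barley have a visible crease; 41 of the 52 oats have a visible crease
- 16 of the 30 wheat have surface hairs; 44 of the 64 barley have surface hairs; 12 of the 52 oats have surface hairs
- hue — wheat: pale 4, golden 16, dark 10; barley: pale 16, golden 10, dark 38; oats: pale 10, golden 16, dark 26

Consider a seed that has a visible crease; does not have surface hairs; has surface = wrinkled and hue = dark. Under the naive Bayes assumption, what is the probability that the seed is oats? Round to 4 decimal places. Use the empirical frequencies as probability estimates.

wheat: (30/146) × (12/30) × (29/30) × (14/30) × (10/30) ≈ 0.0123592
barley: (64/146) × (26/64) × (19/64) × (20/64) × (38/64) ≈ 0.00980952
oats: (52/146) × (23/52) × (41/52) × (40/52) × (26/52) ≈ 0.047773
P(oats | x) = 0.047773 / 0.06994172 ≈ 0.6830

0.6830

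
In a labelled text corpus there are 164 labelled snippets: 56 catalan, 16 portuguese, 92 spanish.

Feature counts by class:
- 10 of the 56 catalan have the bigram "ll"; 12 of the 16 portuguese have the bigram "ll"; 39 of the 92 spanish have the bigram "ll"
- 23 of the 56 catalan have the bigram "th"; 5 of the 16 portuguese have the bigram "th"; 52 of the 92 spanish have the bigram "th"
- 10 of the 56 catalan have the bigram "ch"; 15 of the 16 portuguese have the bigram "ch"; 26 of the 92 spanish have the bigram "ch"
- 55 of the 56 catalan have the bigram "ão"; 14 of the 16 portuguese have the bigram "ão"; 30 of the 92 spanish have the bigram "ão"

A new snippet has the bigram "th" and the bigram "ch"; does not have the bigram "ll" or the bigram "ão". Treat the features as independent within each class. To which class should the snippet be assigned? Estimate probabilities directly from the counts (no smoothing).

spanish

catalan: (56/164) × (46/56) × (23/56) × (10/56) × (1/56) ≈ 0.000367348
portuguese: (16/164) × (4/16) × (5/16) × (15/16) × (2/16) ≈ 0.000893197
spanish: (92/164) × (53/92) × (52/92) × (26/92) × (62/92) ≈ 0.0347886
Highest score → spanish.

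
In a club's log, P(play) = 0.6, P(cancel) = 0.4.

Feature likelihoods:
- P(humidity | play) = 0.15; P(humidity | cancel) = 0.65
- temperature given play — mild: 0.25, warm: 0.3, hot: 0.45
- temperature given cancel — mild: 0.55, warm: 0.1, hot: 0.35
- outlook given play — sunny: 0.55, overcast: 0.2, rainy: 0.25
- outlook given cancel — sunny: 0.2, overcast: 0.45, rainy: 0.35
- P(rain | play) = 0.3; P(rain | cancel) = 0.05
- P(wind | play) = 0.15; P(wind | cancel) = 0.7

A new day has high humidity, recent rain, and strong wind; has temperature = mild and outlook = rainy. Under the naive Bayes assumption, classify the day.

cancel

play: 0.6 × 0.15 × 0.25 × 0.25 × 0.3 × 0.15 = 0.000253125
cancel: 0.4 × 0.65 × 0.55 × 0.35 × 0.05 × 0.7 = 0.00175175
Highest score → cancel.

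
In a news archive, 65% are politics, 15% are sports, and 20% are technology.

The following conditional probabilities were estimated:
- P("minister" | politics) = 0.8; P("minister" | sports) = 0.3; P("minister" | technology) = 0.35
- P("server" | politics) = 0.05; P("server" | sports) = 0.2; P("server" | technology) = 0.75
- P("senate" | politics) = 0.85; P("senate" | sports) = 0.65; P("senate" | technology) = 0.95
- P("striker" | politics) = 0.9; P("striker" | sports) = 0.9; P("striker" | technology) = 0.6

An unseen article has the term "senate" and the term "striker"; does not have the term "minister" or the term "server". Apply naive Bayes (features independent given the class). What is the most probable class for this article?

politics: 0.65 × (1−0.8) × (1−0.05) × 0.85 × 0.9 = 0.0944775
sports: 0.15 × (1−0.3) × (1−0.2) × 0.65 × 0.9 = 0.04914
technology: 0.2 × (1−0.35) × (1−0.75) × 0.95 × 0.6 = 0.018525
Highest score → politics.

politics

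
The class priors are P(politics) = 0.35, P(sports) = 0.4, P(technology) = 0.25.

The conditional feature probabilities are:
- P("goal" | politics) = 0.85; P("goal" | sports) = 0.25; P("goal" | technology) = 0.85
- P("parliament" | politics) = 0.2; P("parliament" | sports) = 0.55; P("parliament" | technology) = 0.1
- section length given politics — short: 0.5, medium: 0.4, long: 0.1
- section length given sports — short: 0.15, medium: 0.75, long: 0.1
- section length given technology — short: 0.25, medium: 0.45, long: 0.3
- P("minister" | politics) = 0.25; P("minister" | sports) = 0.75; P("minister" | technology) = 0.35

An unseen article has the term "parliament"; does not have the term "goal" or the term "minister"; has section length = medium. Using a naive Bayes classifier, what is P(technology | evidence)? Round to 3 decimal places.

0.031

politics: 0.35 × (1−0.85) × 0.2 × 0.4 × (1−0.25) = 0.00315
sports: 0.4 × (1−0.25) × 0.55 × 0.75 × (1−0.75) = 0.0309375
technology: 0.25 × (1−0.85) × 0.1 × 0.45 × (1−0.35) = 0.001096875
P(technology | x) = 0.001096875 / 0.035184375 ≈ 0.031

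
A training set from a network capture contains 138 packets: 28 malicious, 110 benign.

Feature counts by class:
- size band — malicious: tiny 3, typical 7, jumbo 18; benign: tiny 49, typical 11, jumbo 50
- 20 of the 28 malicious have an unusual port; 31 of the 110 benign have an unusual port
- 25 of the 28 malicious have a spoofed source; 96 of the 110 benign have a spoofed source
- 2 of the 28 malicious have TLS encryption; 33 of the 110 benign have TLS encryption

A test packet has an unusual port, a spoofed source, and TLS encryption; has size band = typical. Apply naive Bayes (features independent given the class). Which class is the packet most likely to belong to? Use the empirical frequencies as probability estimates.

malicious: (28/138) × (7/28) × (20/28) × (25/28) × (2/28) ≈ 0.00231071
benign: (110/138) × (11/110) × (31/110) × (96/110) × (33/110) ≈ 0.00588142
Highest score → benign.

benign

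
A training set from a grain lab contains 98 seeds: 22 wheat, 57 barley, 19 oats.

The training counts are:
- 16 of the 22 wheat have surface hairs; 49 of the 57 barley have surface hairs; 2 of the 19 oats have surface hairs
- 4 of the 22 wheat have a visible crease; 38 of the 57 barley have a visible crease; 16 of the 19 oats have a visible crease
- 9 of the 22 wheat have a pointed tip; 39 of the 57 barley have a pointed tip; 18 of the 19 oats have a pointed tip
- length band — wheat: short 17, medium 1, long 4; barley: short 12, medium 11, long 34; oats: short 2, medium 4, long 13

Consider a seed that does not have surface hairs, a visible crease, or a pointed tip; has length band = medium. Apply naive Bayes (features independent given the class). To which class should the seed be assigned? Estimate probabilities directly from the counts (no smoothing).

barley

wheat: (22/98) × (6/22) × (18/22) × (13/22) × (1/22) ≈ 0.00134547
barley: (57/98) × (8/57) × (19/57) × (18/57) × (11/57) ≈ 0.00165828
oats: (19/98) × (17/19) × (3/19) × (1/19) × (4/19) ≈ 0.000303489
Highest score → barley.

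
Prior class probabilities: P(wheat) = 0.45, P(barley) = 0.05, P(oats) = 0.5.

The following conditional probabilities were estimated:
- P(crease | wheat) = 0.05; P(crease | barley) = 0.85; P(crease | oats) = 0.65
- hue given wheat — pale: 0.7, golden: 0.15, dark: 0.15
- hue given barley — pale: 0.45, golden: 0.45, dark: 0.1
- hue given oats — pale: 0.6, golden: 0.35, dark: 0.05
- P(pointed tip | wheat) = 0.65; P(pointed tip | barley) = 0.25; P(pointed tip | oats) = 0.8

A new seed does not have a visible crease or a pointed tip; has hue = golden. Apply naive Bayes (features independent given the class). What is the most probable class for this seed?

wheat

wheat: 0.45 × (1−0.05) × 0.15 × (1−0.65) = 0.02244375
barley: 0.05 × (1−0.85) × 0.45 × (1−0.25) = 0.00253125
oats: 0.5 × (1−0.65) × 0.35 × (1−0.8) = 0.01225
Highest score → wheat.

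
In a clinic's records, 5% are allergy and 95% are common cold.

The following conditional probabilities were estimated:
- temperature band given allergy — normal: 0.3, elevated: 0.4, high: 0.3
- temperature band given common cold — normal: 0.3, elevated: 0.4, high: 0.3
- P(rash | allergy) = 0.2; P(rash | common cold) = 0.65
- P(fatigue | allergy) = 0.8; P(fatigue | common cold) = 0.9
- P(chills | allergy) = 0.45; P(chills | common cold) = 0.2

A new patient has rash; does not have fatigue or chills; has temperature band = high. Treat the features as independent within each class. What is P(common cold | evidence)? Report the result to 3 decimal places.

0.978

allergy: 0.05 × 0.3 × 0.2 × (1−0.8) × (1−0.45) = 0.00033
common cold: 0.95 × 0.3 × 0.65 × (1−0.9) × (1−0.2) = 0.01482
P(common cold | x) = 0.01482 / 0.01515 ≈ 0.978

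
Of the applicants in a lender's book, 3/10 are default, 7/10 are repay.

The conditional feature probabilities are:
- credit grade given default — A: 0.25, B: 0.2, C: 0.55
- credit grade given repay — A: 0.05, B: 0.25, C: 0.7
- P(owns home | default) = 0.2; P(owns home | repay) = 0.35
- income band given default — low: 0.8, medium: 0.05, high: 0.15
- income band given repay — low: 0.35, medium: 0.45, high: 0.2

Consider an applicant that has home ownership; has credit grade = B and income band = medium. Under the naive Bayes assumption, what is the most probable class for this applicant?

repay

default: 0.3 × 0.2 × 0.2 × 0.05 = 0.0006
repay: 0.7 × 0.25 × 0.35 × 0.45 = 0.0275625
Highest score → repay.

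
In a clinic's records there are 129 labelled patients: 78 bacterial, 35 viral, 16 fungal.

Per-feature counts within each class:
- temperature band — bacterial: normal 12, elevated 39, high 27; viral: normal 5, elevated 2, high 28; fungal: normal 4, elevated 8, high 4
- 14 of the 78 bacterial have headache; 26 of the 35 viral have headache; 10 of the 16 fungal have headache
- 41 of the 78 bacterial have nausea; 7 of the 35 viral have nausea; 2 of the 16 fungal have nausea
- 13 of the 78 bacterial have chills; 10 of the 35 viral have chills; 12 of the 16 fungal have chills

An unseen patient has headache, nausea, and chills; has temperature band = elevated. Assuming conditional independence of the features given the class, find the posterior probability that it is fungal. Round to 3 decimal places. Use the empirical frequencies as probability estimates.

bacterial: (78/129) × (39/78) × (14/78) × (41/78) × (13/78) ≈ 0.00475386
viral: (35/129) × (2/35) × (26/35) × (7/35) × (10/35) ≈ 0.000658124
fungal: (16/129) × (8/16) × (10/16) × (2/16) × (12/16) ≈ 0.00363372
P(fungal | x) = 0.00363372 / 0.009045704 ≈ 0.402

0.402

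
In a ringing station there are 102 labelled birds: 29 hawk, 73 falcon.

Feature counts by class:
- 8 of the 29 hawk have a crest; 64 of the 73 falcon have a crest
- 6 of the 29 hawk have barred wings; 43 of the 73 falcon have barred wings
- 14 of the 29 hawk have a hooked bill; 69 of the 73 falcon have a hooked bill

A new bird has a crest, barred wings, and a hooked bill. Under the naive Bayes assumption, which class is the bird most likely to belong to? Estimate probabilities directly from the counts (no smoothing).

falcon

hawk: (29/102) × (8/29) × (6/29) × (14/29) ≈ 0.00783381
falcon: (73/102) × (64/73) × (43/73) × (69/73) ≈ 0.349343
Highest score → falcon.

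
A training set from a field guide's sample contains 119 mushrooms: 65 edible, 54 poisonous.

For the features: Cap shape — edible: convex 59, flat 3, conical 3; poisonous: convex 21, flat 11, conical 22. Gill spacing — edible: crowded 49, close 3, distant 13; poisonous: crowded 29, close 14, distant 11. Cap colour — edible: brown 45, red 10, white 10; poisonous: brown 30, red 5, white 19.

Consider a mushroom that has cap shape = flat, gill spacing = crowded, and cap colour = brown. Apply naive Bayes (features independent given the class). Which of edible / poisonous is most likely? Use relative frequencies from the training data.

edible: (65/119) × (3/65) × (49/65) × (45/65) ≈ 0.013157
poisonous: (54/119) × (11/54) × (29/54) × (30/54) ≈ 0.0275789
Highest score → poisonous.

poisonous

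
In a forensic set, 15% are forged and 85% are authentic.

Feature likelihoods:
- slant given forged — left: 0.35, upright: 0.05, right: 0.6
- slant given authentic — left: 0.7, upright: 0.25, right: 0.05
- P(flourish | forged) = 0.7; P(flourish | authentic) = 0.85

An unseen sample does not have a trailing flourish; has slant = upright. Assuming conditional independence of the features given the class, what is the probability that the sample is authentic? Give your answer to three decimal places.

0.934

forged: 0.15 × 0.05 × (1−0.7) = 0.00225
authentic: 0.85 × 0.25 × (1−0.85) = 0.031875
P(authentic | x) = 0.031875 / 0.034125 ≈ 0.934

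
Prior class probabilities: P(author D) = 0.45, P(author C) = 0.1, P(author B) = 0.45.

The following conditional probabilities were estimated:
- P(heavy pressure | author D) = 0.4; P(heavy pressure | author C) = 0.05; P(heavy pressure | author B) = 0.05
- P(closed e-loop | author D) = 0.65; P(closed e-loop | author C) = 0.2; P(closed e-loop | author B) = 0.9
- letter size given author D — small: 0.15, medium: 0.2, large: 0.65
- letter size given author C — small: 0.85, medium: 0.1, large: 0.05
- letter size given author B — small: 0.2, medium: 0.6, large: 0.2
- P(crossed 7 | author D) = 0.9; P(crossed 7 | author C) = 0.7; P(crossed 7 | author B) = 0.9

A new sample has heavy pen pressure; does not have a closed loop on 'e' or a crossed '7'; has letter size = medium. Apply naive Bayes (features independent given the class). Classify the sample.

author D

author D: 0.45 × 0.4 × (1−0.65) × 0.2 × (1−0.9) = 0.00126
author C: 0.1 × 0.05 × (1−0.2) × 0.1 × (1−0.7) = 0.00012
author B: 0.45 × 0.05 × (1−0.9) × 0.6 × (1−0.9) = 0.000135
Highest score → author D.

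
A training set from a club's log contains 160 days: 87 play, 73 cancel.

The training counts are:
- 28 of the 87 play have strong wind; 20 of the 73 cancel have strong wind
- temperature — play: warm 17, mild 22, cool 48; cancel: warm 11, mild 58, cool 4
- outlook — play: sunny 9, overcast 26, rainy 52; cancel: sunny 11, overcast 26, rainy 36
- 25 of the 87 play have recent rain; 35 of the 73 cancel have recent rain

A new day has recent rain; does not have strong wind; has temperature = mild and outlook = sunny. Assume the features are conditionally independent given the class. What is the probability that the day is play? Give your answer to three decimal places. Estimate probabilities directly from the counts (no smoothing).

play: (87/160) × (59/87) × (22/87) × (9/87) × (25/87) ≈ 0.00277191
cancel: (73/160) × (53/73) × (58/73) × (11/73) × (35/73) ≈ 0.0190141
P(play | x) = 0.00277191 / 0.02178601 ≈ 0.127

0.127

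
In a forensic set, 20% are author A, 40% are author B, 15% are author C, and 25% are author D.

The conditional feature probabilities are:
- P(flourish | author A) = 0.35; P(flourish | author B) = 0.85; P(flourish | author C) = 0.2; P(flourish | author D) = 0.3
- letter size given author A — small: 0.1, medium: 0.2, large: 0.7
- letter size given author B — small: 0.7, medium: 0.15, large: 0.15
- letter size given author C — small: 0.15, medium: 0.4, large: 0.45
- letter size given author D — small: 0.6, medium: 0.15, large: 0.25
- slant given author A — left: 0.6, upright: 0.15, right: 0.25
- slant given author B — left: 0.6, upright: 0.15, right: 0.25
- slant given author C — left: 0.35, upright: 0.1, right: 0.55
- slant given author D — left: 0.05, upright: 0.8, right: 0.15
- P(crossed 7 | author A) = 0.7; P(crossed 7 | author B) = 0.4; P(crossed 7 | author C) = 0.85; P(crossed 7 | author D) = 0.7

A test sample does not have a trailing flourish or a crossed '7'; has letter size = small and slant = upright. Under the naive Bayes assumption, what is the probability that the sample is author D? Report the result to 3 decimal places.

author A: 0.2 × (1−0.35) × 0.1 × 0.15 × (1−0.7) = 0.000585
author B: 0.4 × (1−0.85) × 0.7 × 0.15 × (1−0.4) = 0.00378
author C: 0.15 × (1−0.2) × 0.15 × 0.1 × (1−0.85) = 0.00027
author D: 0.25 × (1−0.3) × 0.6 × 0.8 × (1−0.7) = 0.0252
P(author D | x) = 0.0252 / 0.029835 ≈ 0.845

0.845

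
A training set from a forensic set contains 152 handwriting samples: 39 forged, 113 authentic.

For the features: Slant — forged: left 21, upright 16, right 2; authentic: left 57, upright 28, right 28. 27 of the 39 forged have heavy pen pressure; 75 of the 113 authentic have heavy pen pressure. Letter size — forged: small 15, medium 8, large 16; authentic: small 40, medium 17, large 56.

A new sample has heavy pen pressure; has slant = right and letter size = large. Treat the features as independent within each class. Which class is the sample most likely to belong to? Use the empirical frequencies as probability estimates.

authentic

forged: (39/152) × (2/39) × (27/39) × (16/39) ≈ 0.00373715
authentic: (113/152) × (28/113) × (75/113) × (56/113) ≈ 0.0605908
Highest score → authentic.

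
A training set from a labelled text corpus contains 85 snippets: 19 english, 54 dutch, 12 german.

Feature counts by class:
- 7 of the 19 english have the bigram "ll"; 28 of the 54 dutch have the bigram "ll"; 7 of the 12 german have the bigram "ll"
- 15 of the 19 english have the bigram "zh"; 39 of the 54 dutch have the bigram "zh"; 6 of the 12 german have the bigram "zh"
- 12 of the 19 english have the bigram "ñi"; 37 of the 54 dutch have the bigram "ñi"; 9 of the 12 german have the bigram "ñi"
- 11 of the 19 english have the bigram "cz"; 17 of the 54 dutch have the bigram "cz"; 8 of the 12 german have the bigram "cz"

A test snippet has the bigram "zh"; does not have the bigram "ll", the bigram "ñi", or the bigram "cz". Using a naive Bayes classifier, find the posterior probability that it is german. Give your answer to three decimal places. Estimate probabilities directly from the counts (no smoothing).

english: (19/85) × (12/19) × (15/19) × (7/19) × (8/19) ≈ 0.0172894
dutch: (54/85) × (26/54) × (39/54) × (17/54) × (37/54) ≈ 0.0476528
german: (12/85) × (5/12) × (6/12) × (3/12) × (4/12) ≈ 0.00245098
P(german | x) = 0.00245098 / 0.06739318 ≈ 0.036

0.036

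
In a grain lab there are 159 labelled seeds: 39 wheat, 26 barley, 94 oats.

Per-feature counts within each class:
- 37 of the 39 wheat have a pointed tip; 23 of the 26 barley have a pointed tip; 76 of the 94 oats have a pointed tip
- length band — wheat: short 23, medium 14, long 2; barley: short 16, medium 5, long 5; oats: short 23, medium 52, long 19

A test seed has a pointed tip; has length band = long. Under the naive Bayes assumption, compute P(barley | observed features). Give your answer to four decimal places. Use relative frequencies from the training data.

wheat: (39/159) × (37/39) × (2/39) ≈ 0.0119336
barley: (26/159) × (23/26) × (5/26) ≈ 0.0278181
oats: (94/159) × (76/94) × (19/94) ≈ 0.0966145
P(barley | x) = 0.0278181 / 0.1363662 ≈ 0.2040

0.2040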